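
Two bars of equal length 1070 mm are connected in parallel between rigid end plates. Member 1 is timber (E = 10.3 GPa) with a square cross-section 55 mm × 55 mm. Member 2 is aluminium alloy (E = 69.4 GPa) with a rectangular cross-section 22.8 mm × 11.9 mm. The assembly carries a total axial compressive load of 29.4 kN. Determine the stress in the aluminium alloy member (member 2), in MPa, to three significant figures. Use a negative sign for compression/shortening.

-40.8 MPa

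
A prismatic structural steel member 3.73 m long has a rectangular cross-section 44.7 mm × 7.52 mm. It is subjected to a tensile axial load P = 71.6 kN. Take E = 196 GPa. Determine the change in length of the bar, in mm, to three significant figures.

4.05 mm

A = 336.1 mm².
δ_mech = NL/(AE) = 71600·3730/(336.1·196000) = 4.054 mm.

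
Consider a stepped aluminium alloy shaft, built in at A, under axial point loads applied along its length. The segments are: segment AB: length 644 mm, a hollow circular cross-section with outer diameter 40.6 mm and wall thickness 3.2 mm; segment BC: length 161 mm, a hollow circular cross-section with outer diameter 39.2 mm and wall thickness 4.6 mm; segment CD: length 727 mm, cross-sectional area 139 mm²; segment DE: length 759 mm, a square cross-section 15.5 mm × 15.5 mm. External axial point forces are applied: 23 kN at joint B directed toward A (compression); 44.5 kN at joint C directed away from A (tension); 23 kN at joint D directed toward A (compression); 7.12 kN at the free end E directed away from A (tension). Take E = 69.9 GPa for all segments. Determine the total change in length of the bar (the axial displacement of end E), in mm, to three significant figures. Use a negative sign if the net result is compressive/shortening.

Internal axial forces (sectioning from the free end, tension +): N_DE = 7.12 kN, N_CD = -15.88 kN, N_BC = 28.62 kN, N_AB = 5.62 kN.
A_AB = 376 mm².
A_BC = 500 mm².
A_DE = 240.2 mm².
δ_AB = 5620·644/(376·69900) = 0.1377 mm
δ_BC = 28620·161/(500·69900) = 0.1318 mm
δ_CD = -15880·727/(139·69900) = -1.188 mm
δ_DE = 7120·759/(240.2·69900) = 0.3218 mm
δ = Σδ_i = -0.5969 mm.

-0.597 mm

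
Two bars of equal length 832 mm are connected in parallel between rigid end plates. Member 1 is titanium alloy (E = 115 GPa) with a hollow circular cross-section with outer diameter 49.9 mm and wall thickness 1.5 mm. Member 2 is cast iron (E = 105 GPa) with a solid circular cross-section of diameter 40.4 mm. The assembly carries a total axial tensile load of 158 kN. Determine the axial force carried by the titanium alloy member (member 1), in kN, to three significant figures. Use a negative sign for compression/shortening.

25.8 kN

A_1 = 228.1 mm².
A_2 = 1282 mm².
Equal strain + equilibrium ⇒ each member carries load in proportion to AE: A₁E₁ = 26230000 N, A₂E₂ = 134600000 N, ΣAE = 160800000 N.
F₁ = P·A₁E₁/ΣAE = 158000·26230000/160800000 = 25770 N.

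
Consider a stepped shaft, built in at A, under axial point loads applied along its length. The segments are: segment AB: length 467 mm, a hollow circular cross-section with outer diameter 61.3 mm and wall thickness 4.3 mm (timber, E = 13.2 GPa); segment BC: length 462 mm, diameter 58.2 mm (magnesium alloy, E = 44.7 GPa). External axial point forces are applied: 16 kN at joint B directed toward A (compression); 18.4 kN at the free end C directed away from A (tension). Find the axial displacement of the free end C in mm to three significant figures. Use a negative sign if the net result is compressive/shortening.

0.182 mm

Internal axial forces (sectioning from the free end, tension +): N_BC = 18.4 kN, N_AB = 2.4 kN.
A_AB = 770 mm².
A_BC = 2660 mm².
δ_AB = 2400·467/(770·13200) = 0.1103 mm
δ_BC = 18400·462/(2660·44700) = 0.07149 mm
δ = Σδ_i = 0.1818 mm.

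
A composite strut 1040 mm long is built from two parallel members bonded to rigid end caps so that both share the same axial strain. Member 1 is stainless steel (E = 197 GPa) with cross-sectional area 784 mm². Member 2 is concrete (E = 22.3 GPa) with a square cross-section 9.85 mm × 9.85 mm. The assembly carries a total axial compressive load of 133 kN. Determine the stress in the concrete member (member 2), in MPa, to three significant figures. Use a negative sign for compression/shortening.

A_2 = 97.02 mm².
Equal strain + equilibrium ⇒ each member carries load in proportion to AE: A₁E₁ = 154400000 N, A₂E₂ = 2164000 N, ΣAE = 156600000 N.
σ₂ = P·E₂/ΣAE = -133000·22300/156600000 = -18.94 MPa.

-18.9 MPa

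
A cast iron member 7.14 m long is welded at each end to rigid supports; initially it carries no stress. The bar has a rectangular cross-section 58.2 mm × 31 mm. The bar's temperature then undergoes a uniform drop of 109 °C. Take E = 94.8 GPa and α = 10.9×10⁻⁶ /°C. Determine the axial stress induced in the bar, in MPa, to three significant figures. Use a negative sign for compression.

113 MPa

Free thermal expansion αLΔT = 10.9e-6 · 7140 · -109 = -8.483 mm.
The walls impose strain ε = −(-8.483)/7140 = 1.1881e-03; σ = Eε = 94800 · 1.1881e-03 = 112.6 MPa.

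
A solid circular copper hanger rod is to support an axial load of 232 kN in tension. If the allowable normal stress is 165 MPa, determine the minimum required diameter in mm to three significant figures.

42.3 mm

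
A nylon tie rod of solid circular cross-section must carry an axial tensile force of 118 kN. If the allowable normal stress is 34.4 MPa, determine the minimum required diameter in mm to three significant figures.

66.1 mm

Required area A ≥ P/σ_allow = 118000/34.4 = 3430 mm².
For a solid circular section, d ≥ √(4A/π) = 66.09 mm.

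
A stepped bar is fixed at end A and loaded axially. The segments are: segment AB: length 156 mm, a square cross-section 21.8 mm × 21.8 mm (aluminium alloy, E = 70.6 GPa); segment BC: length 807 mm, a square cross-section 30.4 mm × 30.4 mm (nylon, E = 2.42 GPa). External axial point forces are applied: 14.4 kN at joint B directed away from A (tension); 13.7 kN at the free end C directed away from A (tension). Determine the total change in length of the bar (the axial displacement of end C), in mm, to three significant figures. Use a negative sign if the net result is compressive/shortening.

5.07 mm

Internal axial forces (sectioning from the free end, tension +): N_BC = 13.7 kN, N_AB = 28.1 kN.
A_AB = 475.2 mm².
A_BC = 924.2 mm².
δ_AB = 28100·156/(475.2·70600) = 0.1307 mm
δ_BC = 13700·807/(924.2·2420) = 4.943 mm
δ = Σδ_i = 5.074 mm.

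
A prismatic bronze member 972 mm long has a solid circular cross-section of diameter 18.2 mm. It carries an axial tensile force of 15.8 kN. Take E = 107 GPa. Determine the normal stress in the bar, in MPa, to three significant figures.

A = 260.2 mm².
σ = N/A = 15800/260.2 = 60.73 MPa.

60.7 MPa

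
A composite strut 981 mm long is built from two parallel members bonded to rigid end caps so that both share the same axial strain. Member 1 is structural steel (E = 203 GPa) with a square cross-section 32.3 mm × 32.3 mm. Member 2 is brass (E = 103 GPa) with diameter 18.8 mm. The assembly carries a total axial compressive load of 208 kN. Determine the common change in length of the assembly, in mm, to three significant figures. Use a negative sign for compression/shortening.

-0.849 mm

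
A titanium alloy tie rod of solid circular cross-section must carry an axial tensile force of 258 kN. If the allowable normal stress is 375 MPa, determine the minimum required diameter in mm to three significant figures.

29.6 mm

Required area A ≥ P/σ_allow = 258000/375 = 688 mm².
For a solid circular section, d ≥ √(4A/π) = 29.6 mm.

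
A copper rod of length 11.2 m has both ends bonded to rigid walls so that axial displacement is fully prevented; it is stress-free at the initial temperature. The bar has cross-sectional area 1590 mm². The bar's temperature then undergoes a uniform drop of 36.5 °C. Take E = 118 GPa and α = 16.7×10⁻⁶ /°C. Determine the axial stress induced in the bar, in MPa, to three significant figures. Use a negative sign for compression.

Free thermal expansion αLΔT = 16.7e-6 · 11200 · -36.5 = -6.827 mm.
The walls impose strain ε = −(-6.827)/11200 = 6.0955e-04; σ = Eε = 118000 · 6.0955e-04 = 71.93 MPa.

71.9 MPa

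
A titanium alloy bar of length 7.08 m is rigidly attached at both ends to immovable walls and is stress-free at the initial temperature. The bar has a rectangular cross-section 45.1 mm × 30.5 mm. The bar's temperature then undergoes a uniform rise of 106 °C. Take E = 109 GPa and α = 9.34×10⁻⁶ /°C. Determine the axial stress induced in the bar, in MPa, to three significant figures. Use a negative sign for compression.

-108 MPa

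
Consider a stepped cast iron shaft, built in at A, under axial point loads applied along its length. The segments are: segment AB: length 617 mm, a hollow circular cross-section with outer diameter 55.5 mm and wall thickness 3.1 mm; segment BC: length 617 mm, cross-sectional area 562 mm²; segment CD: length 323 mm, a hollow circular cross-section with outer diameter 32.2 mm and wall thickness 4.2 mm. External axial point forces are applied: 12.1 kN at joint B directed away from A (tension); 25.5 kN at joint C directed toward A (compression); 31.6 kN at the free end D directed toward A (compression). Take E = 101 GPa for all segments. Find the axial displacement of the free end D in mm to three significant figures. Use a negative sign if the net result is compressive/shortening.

-1.43 mm

Internal axial forces (sectioning from the free end, tension +): N_CD = -31.6 kN, N_BC = -57.1 kN, N_AB = -45 kN.
A_AB = 510.3 mm².
A_CD = 369.5 mm².
δ_AB = -45000·617/(510.3·101000) = -0.5387 mm
δ_BC = -57100·617/(562·101000) = -0.6207 mm
δ_CD = -31600·323/(369.5·101000) = -0.2735 mm
δ = Σδ_i = -1.433 mm.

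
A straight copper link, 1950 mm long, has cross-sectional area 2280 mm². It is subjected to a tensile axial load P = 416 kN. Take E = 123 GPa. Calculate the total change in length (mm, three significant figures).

2.89 mm

δ_mech = NL/(AE) = 416000·1950/(2280·123000) = 2.893 mm.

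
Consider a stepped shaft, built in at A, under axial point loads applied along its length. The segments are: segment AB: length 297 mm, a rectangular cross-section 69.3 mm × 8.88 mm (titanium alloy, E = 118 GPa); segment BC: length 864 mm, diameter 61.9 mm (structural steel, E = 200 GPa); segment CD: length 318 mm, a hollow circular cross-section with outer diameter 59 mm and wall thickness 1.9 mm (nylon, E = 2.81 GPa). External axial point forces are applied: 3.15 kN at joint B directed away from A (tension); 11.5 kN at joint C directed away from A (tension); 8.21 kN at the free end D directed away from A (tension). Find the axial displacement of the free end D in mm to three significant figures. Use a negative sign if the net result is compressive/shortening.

2.85 mm

Internal axial forces (sectioning from the free end, tension +): N_CD = 8.21 kN, N_BC = 19.71 kN, N_AB = 22.86 kN.
A_AB = 615.4 mm².
A_BC = 3009 mm².
A_CD = 340.8 mm².
δ_AB = 22860·297/(615.4·118000) = 0.0935 mm
δ_BC = 19710·864/(3009·200000) = 0.02829 mm
δ_CD = 8210·318/(340.8·2810) = 2.726 mm
δ = Σδ_i = 2.848 mm.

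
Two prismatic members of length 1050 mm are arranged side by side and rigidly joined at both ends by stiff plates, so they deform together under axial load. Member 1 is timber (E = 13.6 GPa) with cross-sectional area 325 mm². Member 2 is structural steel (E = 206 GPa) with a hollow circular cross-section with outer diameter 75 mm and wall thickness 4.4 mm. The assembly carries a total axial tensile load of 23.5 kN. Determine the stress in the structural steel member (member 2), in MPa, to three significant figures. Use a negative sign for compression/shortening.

23.6 MPa

A_2 = 975.9 mm².
Equal strain + equilibrium ⇒ each member carries load in proportion to AE: A₁E₁ = 4420000 N, A₂E₂ = 201000000 N, ΣAE = 205500000 N.
σ₂ = P·E₂/ΣAE = 23500·206000/205500000 = 23.56 MPa.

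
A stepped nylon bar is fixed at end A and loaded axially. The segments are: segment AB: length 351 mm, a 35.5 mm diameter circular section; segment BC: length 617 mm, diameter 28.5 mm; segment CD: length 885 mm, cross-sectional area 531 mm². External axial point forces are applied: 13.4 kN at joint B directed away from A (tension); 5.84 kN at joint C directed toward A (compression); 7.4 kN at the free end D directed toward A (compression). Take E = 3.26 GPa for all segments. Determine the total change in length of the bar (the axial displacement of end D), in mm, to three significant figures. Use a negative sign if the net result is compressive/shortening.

-7.69 mm

Internal axial forces (sectioning from the free end, tension +): N_CD = -7.4 kN, N_BC = -13.24 kN, N_AB = 0.16 kN.
A_AB = 989.8 mm².
A_BC = 637.9 mm².
δ_AB = 160·351/(989.8·3260) = 0.0174 mm
δ_BC = -13240·617/(637.9·3260) = -3.928 mm
δ_CD = -7400·885/(531·3260) = -3.783 mm
δ = Σδ_i = -7.694 mm.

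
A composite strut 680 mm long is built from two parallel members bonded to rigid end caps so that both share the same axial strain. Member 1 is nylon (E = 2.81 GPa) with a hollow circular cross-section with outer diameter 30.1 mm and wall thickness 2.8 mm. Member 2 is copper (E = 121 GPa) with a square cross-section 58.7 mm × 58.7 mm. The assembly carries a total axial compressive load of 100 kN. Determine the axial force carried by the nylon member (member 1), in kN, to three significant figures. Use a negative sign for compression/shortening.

A_1 = 240.1 mm².
A_2 = 3446 mm².
Equal strain + equilibrium ⇒ each member carries load in proportion to AE: A₁E₁ = 674800 N, A₂E₂ = 416900000 N, ΣAE = 417600000 N.
F₁ = P·A₁E₁/ΣAE = -100000·674800/417600000 = -161.6 N.

-0.162 kN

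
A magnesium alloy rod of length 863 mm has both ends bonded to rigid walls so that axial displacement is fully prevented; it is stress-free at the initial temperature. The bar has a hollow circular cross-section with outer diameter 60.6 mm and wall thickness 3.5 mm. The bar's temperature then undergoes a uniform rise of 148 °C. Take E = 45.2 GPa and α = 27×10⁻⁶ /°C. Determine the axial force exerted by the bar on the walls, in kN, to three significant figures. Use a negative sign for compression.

-113 kN

Free thermal expansion αLΔT = 27e-6 · 863 · 148 = 3.449 mm.
The walls impose strain ε = −(3.449)/863 = -3.9960e-03; σ = Eε = 45200 · -3.9960e-03 = -180.6 MPa.
Wall reaction R = σ·A = -180.6·627.8 = -113400 N = -113.4 kN.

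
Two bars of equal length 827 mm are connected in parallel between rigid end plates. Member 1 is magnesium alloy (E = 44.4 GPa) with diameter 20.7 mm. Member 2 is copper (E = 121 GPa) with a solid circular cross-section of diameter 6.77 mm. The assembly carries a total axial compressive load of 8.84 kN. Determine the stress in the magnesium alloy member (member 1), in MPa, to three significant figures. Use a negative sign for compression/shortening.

-20.3 MPa

A_1 = 336.5 mm².
A_2 = 36 mm².
Equal strain + equilibrium ⇒ each member carries load in proportion to AE: A₁E₁ = 14940000 N, A₂E₂ = 4356000 N, ΣAE = 19300000 N.
σ₁ = P·E₁/ΣAE = -8840·44400/19300000 = -20.34 MPa.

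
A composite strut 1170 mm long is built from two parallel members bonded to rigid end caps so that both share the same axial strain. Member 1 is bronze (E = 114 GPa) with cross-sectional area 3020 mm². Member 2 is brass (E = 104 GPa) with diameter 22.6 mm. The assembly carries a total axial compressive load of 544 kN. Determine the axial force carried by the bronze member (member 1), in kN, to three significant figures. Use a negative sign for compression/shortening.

A_2 = 401.1 mm².
Equal strain + equilibrium ⇒ each member carries load in proportion to AE: A₁E₁ = 344300000 N, A₂E₂ = 41720000 N, ΣAE = 386000000 N.
F₁ = P·A₁E₁/ΣAE = -544000·344300000/386000000 = -485200 N.

-485 kN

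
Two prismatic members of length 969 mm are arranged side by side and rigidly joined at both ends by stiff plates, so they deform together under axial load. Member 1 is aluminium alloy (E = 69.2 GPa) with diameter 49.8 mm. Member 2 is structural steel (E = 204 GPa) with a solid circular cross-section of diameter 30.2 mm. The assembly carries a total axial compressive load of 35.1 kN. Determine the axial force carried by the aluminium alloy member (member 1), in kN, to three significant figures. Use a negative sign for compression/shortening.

A_1 = 1948 mm².
A_2 = 716.3 mm².
Equal strain + equilibrium ⇒ each member carries load in proportion to AE: A₁E₁ = 134800000 N, A₂E₂ = 146100000 N, ΣAE = 280900000 N.
F₁ = P·A₁E₁/ΣAE = -35100·134800000/280900000 = -16840 N.

-16.8 kN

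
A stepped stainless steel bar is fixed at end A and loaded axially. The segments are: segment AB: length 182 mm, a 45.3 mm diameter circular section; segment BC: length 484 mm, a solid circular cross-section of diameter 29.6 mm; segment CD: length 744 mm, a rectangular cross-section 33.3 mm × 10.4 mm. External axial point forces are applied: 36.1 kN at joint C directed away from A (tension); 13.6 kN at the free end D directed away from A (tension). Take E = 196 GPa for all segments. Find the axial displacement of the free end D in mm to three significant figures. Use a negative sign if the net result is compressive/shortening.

Internal axial forces (sectioning from the free end, tension +): N_CD = 13.6 kN, N_BC = 49.7 kN, N_AB = 49.7 kN.
A_AB = 1612 mm².
A_BC = 688.1 mm².
A_CD = 346.3 mm².
δ_AB = 49700·182/(1612·196000) = 0.02863 mm
δ_BC = 49700·484/(688.1·196000) = 0.1783 mm
δ_CD = 13600·744/(346.3·196000) = 0.1491 mm
δ = Σδ_i = 0.356 mm.

0.356 mm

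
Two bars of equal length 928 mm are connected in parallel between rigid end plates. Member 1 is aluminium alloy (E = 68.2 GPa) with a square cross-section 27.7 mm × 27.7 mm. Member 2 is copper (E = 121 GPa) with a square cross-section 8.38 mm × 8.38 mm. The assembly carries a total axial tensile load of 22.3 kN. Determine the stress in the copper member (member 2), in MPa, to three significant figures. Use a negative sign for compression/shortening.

A_1 = 767.3 mm².
A_2 = 70.22 mm².
Equal strain + equilibrium ⇒ each member carries load in proportion to AE: A₁E₁ = 52330000 N, A₂E₂ = 8497000 N, ΣAE = 60830000 N.
σ₂ = P·E₂/ΣAE = 22300·121000/60830000 = 44.36 MPa.

44.4 MPa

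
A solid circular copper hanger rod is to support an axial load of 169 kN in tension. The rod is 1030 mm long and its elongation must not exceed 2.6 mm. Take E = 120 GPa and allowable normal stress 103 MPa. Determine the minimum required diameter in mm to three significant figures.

45.7 mm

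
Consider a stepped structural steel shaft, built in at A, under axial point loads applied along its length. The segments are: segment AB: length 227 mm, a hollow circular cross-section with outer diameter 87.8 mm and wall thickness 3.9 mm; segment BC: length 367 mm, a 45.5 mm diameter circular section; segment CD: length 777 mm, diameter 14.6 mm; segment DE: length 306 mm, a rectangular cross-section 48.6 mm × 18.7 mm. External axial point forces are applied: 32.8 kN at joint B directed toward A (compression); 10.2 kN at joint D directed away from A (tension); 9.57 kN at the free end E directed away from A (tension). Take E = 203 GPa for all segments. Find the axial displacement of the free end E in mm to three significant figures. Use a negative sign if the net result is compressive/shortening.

0.476 mm

Internal axial forces (sectioning from the free end, tension +): N_DE = 9.57 kN, N_CD = 19.77 kN, N_BC = 19.77 kN, N_AB = -13.03 kN.
A_AB = 1028 mm².
A_BC = 1626 mm².
A_CD = 167.4 mm².
A_DE = 908.8 mm².
δ_AB = -13030·227/(1028·203000) = -0.01417 mm
δ_BC = 19770·367/(1626·203000) = 0.02198 mm
δ_CD = 19770·777/(167.4·203000) = 0.452 mm
δ_DE = 9570·306/(908.8·203000) = 0.01587 mm
δ = Σδ_i = 0.4757 mm.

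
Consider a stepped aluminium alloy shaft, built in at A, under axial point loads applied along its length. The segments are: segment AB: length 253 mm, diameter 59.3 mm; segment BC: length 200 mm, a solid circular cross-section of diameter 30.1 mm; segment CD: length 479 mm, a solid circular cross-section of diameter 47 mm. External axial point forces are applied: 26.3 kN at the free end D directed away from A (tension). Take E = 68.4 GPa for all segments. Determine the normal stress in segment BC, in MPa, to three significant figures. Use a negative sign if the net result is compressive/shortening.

37.0 MPa

Internal axial forces (sectioning from the free end, tension +): N_CD = 26.3 kN, N_BC = 26.3 kN, N_AB = 26.3 kN.
A_BC = 711.6 mm².
σ_BC = N_BC/A_BC = 26300/711.6 = 36.96 MPa.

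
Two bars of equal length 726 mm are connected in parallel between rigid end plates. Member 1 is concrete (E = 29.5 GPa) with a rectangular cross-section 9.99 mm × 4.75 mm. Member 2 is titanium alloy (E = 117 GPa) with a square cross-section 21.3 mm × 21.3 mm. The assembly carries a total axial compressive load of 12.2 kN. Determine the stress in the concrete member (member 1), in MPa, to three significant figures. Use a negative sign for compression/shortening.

-6.61 MPa

A_1 = 47.45 mm².
A_2 = 453.7 mm².
Equal strain + equilibrium ⇒ each member carries load in proportion to AE: A₁E₁ = 1400000 N, A₂E₂ = 53080000 N, ΣAE = 54480000 N.
σ₁ = P·E₁/ΣAE = -12200·29500/54480000 = -6.606 MPa.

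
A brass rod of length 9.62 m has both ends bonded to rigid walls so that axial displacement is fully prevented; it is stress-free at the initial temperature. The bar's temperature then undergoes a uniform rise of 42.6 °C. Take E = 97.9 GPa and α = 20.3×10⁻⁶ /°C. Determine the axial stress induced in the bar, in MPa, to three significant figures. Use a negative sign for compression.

-84.7 MPa

Free thermal expansion αLΔT = 20.3e-6 · 9620 · 42.6 = 8.319 mm.
The walls impose strain ε = −(8.319)/9620 = -8.6478e-04; σ = Eε = 97900 · -8.6478e-04 = -84.66 MPa.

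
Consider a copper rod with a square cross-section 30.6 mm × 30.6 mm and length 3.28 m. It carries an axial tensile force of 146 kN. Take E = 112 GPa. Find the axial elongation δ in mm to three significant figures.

4.57 mm

A = 936.4 mm².
δ_mech = NL/(AE) = 146000·3280/(936.4·112000) = 4.566 mm.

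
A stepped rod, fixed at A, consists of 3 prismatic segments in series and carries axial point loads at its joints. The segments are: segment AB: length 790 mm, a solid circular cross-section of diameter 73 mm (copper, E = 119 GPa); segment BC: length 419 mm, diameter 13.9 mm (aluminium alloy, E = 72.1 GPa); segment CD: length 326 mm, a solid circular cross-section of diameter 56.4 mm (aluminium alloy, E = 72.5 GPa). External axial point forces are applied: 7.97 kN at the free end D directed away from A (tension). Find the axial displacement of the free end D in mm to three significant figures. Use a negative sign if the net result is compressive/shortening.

Internal axial forces (sectioning from the free end, tension +): N_CD = 7.97 kN, N_BC = 7.97 kN, N_AB = 7.97 kN.
A_AB = 4185 mm².
A_BC = 151.7 mm².
A_CD = 2498 mm².
δ_AB = 7970·790/(4185·119000) = 0.01264 mm
δ_BC = 7970·419/(151.7·72100) = 0.3052 mm
δ_CD = 7970·326/(2498·72500) = 0.01434 mm
δ = Σδ_i = 0.3322 mm.

0.332 mm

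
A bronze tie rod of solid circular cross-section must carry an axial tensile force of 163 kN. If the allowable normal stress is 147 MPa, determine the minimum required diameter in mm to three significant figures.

37.6 mm

Required area A ≥ P/σ_allow = 163000/147 = 1109 mm².
For a solid circular section, d ≥ √(4A/π) = 37.57 mm.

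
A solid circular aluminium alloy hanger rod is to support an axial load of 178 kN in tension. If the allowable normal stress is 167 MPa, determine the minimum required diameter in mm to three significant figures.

36.8 mm

Required area A ≥ P/σ_allow = 178000/167 = 1066 mm².
For a solid circular section, d ≥ √(4A/π) = 36.84 mm.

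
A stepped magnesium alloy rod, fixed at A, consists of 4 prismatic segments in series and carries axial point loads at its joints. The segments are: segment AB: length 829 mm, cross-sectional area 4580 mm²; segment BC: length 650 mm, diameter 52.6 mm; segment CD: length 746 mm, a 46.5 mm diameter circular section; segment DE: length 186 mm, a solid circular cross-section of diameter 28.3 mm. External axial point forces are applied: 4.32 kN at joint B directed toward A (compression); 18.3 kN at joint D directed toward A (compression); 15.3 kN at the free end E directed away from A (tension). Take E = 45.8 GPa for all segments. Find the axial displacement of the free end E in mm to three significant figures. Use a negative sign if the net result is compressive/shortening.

0.0215 mm

Internal axial forces (sectioning from the free end, tension +): N_DE = 15.3 kN, N_CD = -3 kN, N_BC = -3 kN, N_AB = -7.32 kN.
A_BC = 2173 mm².
A_CD = 1698 mm².
A_DE = 629 mm².
δ_AB = -7320·829/(4580·45800) = -0.02893 mm
δ_BC = -3000·650/(2173·45800) = -0.01959 mm
δ_CD = -3000·746/(1698·45800) = -0.02877 mm
δ_DE = 15300·186/(629·45800) = 0.09878 mm
δ = Σδ_i = 0.02149 mm.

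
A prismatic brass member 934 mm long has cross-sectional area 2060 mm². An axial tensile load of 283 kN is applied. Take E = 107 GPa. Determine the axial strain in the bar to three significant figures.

σ = N/A = 137.4 MPa; ε = σ/E = 137.4/107000 = 1.284e-03.

0.00128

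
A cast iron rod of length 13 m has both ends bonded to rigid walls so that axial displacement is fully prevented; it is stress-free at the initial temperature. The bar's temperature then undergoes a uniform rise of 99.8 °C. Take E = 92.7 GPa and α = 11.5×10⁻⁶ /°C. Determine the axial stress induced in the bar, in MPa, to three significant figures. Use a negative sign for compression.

Free thermal expansion αLΔT = 11.5e-6 · 13000 · 99.8 = 14.92 mm.
The walls impose strain ε = −(14.92)/13000 = -1.1477e-03; σ = Eε = 92700 · -1.1477e-03 = -106.4 MPa.

-106 MPa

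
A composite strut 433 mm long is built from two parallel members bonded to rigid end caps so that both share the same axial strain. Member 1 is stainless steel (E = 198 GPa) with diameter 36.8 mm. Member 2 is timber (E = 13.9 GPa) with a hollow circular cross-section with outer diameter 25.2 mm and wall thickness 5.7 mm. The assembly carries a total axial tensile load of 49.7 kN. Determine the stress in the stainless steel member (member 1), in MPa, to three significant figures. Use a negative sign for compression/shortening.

45.7 MPa

A_1 = 1064 mm².
A_2 = 349.2 mm².
Equal strain + equilibrium ⇒ each member carries load in proportion to AE: A₁E₁ = 210600000 N, A₂E₂ = 4854000 N, ΣAE = 215500000 N.
σ₁ = P·E₁/ΣAE = 49700·198000/215500000 = 45.67 MPa.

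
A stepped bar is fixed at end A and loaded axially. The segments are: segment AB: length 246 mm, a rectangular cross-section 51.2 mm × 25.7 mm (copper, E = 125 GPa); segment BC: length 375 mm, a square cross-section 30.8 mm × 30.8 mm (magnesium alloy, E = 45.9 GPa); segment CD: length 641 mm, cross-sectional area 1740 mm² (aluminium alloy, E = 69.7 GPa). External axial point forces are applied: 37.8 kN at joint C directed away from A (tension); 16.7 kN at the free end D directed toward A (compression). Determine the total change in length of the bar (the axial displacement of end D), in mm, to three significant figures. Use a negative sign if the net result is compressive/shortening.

Internal axial forces (sectioning from the free end, tension +): N_CD = -16.7 kN, N_BC = 21.1 kN, N_AB = 21.1 kN.
A_AB = 1316 mm².
A_BC = 948.6 mm².
δ_AB = 21100·246/(1316·125000) = 0.03156 mm
δ_BC = 21100·375/(948.6·45900) = 0.1817 mm
δ_CD = -16700·641/(1740·69700) = -0.08827 mm
δ = Σδ_i = 0.125 mm.

0.125 mm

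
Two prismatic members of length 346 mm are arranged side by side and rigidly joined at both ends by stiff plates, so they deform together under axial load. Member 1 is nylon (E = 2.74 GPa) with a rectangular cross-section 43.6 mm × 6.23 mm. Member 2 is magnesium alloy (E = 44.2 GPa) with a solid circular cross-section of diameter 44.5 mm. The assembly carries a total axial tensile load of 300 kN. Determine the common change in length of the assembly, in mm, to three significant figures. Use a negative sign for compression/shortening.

A_1 = 271.6 mm².
A_2 = 1555 mm².
Equal strain + equilibrium ⇒ each member carries load in proportion to AE: A₁E₁ = 744300 N, A₂E₂ = 68740000 N, ΣAE = 69490000 N.
δ = PL/ΣAE = 300000·346/69490000 = 1.494 mm.

1.49 mm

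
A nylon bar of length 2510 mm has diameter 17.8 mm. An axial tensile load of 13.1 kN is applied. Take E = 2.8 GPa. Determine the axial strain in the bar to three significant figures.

A = 248.8 mm².
σ = N/A = 52.64 MPa; ε = σ/E = 52.64/2800 = 1.880e-02.

0.0188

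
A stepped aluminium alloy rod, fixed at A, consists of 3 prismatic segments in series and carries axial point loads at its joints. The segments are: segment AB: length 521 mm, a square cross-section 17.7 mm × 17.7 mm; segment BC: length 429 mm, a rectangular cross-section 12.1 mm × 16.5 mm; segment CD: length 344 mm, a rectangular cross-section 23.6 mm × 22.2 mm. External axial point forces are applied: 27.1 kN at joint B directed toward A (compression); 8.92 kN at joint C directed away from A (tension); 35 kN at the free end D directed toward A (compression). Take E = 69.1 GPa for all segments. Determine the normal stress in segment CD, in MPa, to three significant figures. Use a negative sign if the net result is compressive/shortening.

Internal axial forces (sectioning from the free end, tension +): N_CD = -35 kN, N_BC = -26.08 kN, N_AB = -53.18 kN.
A_CD = 523.9 mm².
σ_CD = N_CD/A_CD = -35000/523.9 = -66.8 MPa.

-66.8 MPa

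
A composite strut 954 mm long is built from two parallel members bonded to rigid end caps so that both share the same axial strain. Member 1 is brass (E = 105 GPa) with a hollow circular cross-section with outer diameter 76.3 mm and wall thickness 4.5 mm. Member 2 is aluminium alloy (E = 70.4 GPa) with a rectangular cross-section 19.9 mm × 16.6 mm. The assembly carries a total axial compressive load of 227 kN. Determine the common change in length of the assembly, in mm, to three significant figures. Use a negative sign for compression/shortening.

A_1 = 1015 mm².
A_2 = 330.3 mm².
Equal strain + equilibrium ⇒ each member carries load in proportion to AE: A₁E₁ = 106600000 N, A₂E₂ = 23260000 N, ΣAE = 129800000 N.
δ = PL/ΣAE = -227000·954/129800000 = -1.668 mm.

-1.67 mm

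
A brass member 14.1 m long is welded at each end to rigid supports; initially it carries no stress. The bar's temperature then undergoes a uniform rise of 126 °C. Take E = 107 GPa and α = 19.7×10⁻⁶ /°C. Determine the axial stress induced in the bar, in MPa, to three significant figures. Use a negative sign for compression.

Free thermal expansion αLΔT = 19.7e-6 · 14100 · 126 = 35 mm.
The walls impose strain ε = −(35)/14100 = -2.4822e-03; σ = Eε = 107000 · -2.4822e-03 = -265.6 MPa.

-266 MPa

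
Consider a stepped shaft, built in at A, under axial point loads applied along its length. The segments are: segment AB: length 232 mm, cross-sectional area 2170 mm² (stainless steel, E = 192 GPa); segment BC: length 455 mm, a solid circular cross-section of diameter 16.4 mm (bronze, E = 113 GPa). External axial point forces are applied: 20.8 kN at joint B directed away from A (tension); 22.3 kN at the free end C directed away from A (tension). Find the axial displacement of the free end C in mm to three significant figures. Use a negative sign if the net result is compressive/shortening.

0.449 mm

Internal axial forces (sectioning from the free end, tension +): N_BC = 22.3 kN, N_AB = 43.1 kN.
A_BC = 211.2 mm².
δ_AB = 43100·232/(2170·192000) = 0.024 mm
δ_BC = 22300·455/(211.2·113000) = 0.4251 mm
δ = Σδ_i = 0.4491 mm.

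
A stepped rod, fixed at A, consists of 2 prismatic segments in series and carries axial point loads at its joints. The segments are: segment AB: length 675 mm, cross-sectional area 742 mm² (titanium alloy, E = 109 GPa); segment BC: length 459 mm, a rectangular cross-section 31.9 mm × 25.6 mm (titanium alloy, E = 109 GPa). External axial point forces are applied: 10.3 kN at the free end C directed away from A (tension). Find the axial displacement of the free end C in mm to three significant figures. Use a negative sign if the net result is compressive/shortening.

Internal axial forces (sectioning from the free end, tension +): N_BC = 10.3 kN, N_AB = 10.3 kN.
A_BC = 816.6 mm².
δ_AB = 10300·675/(742·109000) = 0.08596 mm
δ_BC = 10300·459/(816.6·109000) = 0.05311 mm
δ = Σδ_i = 0.1391 mm.

0.139 mm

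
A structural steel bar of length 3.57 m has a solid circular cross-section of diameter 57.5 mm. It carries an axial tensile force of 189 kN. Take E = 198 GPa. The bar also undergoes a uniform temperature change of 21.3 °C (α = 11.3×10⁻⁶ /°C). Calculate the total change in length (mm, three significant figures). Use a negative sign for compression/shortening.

2.17 mm

A = 2597 mm².
δ_mech = NL/(AE) = 189000·3570/(2597·198000) = 1.312 mm.
δ_thermal = αLΔT = 11.3e-6·3570·21.3 = 0.8593 mm.
δ = δ_mech + δ_thermal = 2.172 mm.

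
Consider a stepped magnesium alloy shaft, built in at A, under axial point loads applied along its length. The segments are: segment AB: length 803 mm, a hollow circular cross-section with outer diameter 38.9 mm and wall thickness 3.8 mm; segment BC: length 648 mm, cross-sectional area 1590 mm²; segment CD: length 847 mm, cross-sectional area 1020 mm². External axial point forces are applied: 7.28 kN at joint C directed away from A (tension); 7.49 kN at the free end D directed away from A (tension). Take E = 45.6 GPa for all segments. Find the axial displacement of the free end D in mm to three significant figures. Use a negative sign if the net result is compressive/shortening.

Internal axial forces (sectioning from the free end, tension +): N_CD = 7.49 kN, N_BC = 14.77 kN, N_AB = 14.77 kN.
A_AB = 419 mm².
δ_AB = 14770·803/(419·45600) = 0.6207 mm
δ_BC = 14770·648/(1590·45600) = 0.132 mm
δ_CD = 7490·847/(1020·45600) = 0.1364 mm
δ = Σδ_i = 0.8891 mm.

0.889 mm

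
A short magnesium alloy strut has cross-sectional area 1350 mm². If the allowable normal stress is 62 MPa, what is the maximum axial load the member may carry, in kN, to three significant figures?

83.7 kN

P_max = σ_allow · A = 62 · 1350 = 83700 N = 83.7 kN.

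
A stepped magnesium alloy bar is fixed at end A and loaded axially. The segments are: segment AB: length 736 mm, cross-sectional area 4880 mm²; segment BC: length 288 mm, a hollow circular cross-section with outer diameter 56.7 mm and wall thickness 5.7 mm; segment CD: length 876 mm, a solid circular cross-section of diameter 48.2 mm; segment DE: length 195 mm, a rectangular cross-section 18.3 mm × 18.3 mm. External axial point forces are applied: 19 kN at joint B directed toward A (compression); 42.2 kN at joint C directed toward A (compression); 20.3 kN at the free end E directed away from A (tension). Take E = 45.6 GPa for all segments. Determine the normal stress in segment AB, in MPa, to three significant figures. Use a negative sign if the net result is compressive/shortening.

-8.38 MPa

Internal axial forces (sectioning from the free end, tension +): N_DE = 20.3 kN, N_CD = 20.3 kN, N_BC = -21.9 kN, N_AB = -40.9 kN.
σ_AB = N_AB/A_AB = -40900/4880 = -8.381 MPa.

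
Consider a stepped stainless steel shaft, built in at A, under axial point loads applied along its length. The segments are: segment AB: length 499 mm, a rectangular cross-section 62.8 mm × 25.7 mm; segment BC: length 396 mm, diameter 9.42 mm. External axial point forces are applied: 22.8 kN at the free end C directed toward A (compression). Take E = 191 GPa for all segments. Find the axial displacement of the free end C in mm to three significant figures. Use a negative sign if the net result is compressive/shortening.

-0.715 mm

Internal axial forces (sectioning from the free end, tension +): N_BC = -22.8 kN, N_AB = -22.8 kN.
A_AB = 1614 mm².
A_BC = 69.69 mm².
δ_AB = -22800·499/(1614·191000) = -0.03691 mm
δ_BC = -22800·396/(69.69·191000) = -0.6783 mm
δ = Σδ_i = -0.7152 mm.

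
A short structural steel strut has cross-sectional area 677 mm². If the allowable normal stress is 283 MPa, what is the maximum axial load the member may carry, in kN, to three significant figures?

P_max = σ_allow · A = 283 · 677 = 191600 N = 191.6 kN.

192 kN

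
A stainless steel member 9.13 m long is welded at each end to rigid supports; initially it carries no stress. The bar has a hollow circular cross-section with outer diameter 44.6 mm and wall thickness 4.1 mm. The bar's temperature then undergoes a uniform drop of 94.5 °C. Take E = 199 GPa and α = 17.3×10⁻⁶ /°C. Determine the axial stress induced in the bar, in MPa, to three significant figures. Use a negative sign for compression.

Free thermal expansion αLΔT = 17.3e-6 · 9130 · -94.5 = -14.93 mm.
The walls impose strain ε = −(-14.93)/9130 = 1.6348e-03; σ = Eε = 199000 · 1.6348e-03 = 325.3 MPa.

325 MPa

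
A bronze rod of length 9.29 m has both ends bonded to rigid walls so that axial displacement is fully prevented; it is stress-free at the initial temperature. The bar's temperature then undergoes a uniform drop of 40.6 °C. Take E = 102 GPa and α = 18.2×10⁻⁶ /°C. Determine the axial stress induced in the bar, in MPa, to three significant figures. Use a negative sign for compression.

75.4 MPa

Free thermal expansion αLΔT = 18.2e-6 · 9290 · -40.6 = -6.865 mm.
The walls impose strain ε = −(-6.865)/9290 = 7.3892e-04; σ = Eε = 102000 · 7.3892e-04 = 75.37 MPa.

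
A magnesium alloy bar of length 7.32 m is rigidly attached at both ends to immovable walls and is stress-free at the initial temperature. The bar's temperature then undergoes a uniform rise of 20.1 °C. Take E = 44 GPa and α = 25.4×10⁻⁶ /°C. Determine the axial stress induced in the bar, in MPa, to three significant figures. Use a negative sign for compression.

Free thermal expansion αLΔT = 25.4e-6 · 7320 · 20.1 = 3.737 mm.
The walls impose strain ε = −(3.737)/7320 = -5.1054e-04; σ = Eε = 44000 · -5.1054e-04 = -22.46 MPa.

-22.5 MPa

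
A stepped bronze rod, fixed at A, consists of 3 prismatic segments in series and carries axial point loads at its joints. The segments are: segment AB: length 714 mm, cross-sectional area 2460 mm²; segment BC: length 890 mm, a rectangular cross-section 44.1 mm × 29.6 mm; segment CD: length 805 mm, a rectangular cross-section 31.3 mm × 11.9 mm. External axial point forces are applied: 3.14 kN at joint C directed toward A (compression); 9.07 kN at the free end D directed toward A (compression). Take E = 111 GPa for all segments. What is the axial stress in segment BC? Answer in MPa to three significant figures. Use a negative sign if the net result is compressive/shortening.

Internal axial forces (sectioning from the free end, tension +): N_CD = -9.07 kN, N_BC = -12.21 kN, N_AB = -12.21 kN.
A_BC = 1305 mm².
σ_BC = N_BC/A_BC = -12210/1305 = -9.354 MPa.

-9.35 MPa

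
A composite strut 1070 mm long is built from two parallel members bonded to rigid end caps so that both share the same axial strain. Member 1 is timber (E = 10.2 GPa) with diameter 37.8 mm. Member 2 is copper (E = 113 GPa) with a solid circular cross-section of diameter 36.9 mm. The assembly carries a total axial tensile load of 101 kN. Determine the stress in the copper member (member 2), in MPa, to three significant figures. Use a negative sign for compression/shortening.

86.3 MPa

A_1 = 1122 mm².
A_2 = 1069 mm².
Equal strain + equilibrium ⇒ each member carries load in proportion to AE: A₁E₁ = 11450000 N, A₂E₂ = 120800000 N, ΣAE = 132300000 N.
σ₂ = P·E₂/ΣAE = 101000·113000/132300000 = 86.27 MPa.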